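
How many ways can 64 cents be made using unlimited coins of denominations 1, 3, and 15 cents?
Coefficient of x^64 in 1/(1-x^1) · 1/(1-x^3) · 1/(1-x^15). Case on j = number of 15-cent coins (j = 0..4); remainder r = 64 - 15j is made from {1,3} in ⌊r/3⌋+1 ways. r = 64, 49, 34, 19, 4 → 22 + 17 + 12 + 7 + 2 = 60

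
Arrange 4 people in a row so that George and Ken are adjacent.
Treat as block: (4-1)! × 2! = 6 × 2 = 12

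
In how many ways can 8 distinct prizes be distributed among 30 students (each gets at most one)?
P(30,8) = 30!/(30-8)! = 235989936000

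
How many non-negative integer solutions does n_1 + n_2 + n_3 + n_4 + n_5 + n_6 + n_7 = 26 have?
C(26+7-1, 7-1) = C(32, 6) = 906192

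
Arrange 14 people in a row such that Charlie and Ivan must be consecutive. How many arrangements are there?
Treat the 2 as one block: (14-2+1)! × 2! = 6227020800 × 2 = 12454041600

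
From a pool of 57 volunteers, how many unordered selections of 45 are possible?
C(57,45) = 57!/(45!×12!) = 707285522580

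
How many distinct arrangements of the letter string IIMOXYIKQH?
10! / (1! × 1! × 1! × 1! × 1! × 3! × 1! × 1!) = 604800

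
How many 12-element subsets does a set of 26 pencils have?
C(26,12) = 26!/(12!×14!) = 9657700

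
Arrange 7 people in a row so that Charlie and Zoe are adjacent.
Treat as block: (7-1)! × 2! = 720 × 2 = 1440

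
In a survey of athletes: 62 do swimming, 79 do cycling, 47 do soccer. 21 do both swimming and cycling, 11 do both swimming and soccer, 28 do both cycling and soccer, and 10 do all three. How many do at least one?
|A∪B∪C| = 62+79+47-21-11-28+10 = 138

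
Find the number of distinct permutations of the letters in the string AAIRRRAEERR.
11! / (5! × 1! × 3! × 2!) = 27720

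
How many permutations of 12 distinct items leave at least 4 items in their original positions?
Exactly j fixed points: C(12,j)·!(12-j); sum over j ≥ 4 (derangement numbers via !m = (m-1)·(!(m-1) + !(m-2)): !0..!8 = 1, 0, 1, 2, 9, 44, 265, 1854, 14833). Σ_{j=4}^{12} C(12,j)·!(12-j) = C(12,4)·!8 + C(12,5)·!7 + C(12,6)·!6 + C(12,7)·!5 + C(12,8)·!4 + C(12,9)·!3 + C(12,10)·!2 + C(12,11)·!1 + C(12,12)·!0 = 495·14833 + 792·1854 + 924·265 + 792·44 + 495·9 + 220·2 + 66·1 + 12·0 + 1·1 = 9095373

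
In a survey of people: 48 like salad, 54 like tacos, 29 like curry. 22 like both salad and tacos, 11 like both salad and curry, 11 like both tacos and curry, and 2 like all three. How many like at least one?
|A∪B∪C| = 48+54+29-22-11-11+2 = 89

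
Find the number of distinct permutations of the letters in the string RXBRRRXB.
8! / (2! × 4! × 2!) = 420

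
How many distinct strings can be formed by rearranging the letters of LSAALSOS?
8! / (2! × 2! × 3! × 1!) = 1680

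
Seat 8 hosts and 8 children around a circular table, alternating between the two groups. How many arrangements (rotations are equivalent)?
Fix one of the hosts: (8-1)! ways for the remaining hosts, × 8! ways for the children = 5040 × 40320 = 203212800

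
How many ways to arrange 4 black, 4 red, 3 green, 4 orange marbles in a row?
15! / (4! × 4! × 3! × 4!) = 15765750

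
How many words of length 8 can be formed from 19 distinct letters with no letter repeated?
P(19,8) = 19!/(19-8)! = 3047466240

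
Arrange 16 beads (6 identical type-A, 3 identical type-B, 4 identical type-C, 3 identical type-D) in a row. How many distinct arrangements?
16! / (6! × 3! × 4! × 3!) = 33633600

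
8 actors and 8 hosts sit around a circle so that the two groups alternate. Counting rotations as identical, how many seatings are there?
Fix one of the actors: (8-1)! ways for the remaining actors, × 8! ways for the hosts = 5040 × 40320 = 203212800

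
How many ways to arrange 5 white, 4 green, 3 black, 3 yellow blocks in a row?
15! / (5! × 4! × 3! × 3!) = 12612600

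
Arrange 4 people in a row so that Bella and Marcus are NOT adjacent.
Total - adjacent = 4! - (4-1)!×2 = 24 - 12 = 12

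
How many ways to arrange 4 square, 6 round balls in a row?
10! / (4! × 6!) = 210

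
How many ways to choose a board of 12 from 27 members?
C(27,12) = 27!/(12!×15!) = 17383860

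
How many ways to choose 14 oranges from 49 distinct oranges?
C(49,14) = 49!/(14!×35!) = 675248872536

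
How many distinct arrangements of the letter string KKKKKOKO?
8! / (2! × 6!) = 28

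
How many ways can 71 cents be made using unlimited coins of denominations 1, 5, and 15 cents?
Coefficient of x^71 in 1/(1-x^1) · 1/(1-x^5) · 1/(1-x^15). Case on j = number of 15-cent coins (j = 0..4); remainder r = 71 - 15j is made from {1,5} in ⌊r/5⌋+1 ways. r = 71, 56, 41, 26, 11 → 15 + 12 + 9 + 6 + 3 = 45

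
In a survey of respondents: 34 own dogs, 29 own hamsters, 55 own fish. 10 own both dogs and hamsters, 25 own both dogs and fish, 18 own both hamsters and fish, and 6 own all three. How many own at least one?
|A∪B∪C| = 34+29+55-10-25-18+6 = 71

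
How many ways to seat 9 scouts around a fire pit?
Circular: fix one position, arrange the rest. (9-1)! = 40320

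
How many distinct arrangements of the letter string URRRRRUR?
8! / (6! × 2!) = 28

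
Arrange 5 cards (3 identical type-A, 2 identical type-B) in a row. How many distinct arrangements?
5! / (3! × 2!) = 10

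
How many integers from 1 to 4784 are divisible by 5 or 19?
⌊4784/5⌋ + ⌊4784/19⌋ - ⌊4784/95⌋ = 956 + 251 - 50 = 1157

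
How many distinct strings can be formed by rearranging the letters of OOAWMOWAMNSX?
12! / (1! × 3! × 1! × 1! × 2! × 2! × 2!) = 9979200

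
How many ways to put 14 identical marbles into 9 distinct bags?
C(14+9-1, 9-1) = C(22, 8) = 319770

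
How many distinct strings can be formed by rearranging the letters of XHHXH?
5! / (2! × 3!) = 10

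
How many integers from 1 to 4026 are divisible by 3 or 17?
⌊4026/3⌋ + ⌊4026/17⌋ - ⌊4026/51⌋ = 1342 + 236 - 78 = 1500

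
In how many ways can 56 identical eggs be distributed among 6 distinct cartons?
C(56+6-1, 6-1) = C(61, 5) = 5949147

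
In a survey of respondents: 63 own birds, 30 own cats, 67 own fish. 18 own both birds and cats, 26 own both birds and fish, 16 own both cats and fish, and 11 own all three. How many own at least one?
|A∪B∪C| = 63+30+67-18-26-16+11 = 111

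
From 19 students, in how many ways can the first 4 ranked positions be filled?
P(19,4) = 19!/(19-4)! = 93024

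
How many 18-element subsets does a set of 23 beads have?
C(23,18) = 23!/(18!×5!) = 33649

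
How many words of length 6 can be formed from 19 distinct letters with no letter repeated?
P(19,6) = 19!/(19-6)! = 19535040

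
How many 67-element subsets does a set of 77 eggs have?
C(77,67) = 77!/(67!×10!) = 1096993404430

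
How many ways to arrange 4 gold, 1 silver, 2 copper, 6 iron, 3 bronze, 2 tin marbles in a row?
18! / (4! × 1! × 2! × 6! × 3! × 2!) = 15437822400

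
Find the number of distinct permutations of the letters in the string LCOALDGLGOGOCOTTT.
17! / (1! × 3! × 1! × 3! × 4! × 3! × 2!) = 34306272000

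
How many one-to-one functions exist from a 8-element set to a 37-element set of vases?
P(37,8) = 37!/(37-8)! = 1556675366400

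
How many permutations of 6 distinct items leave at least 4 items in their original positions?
Exactly j fixed points: C(6,j)·!(6-j); sum over j ≥ 4 (derangement numbers via !m = (m-1)·(!(m-1) + !(m-2)): !0..!2 = 1, 0, 1). Σ_{j=4}^{6} C(6,j)·!(6-j) = C(6,4)·!2 + C(6,5)·!1 + C(6,6)·!0 = 15·1 + 6·0 + 1·1 = 16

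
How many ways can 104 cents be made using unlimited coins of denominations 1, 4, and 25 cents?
Coefficient of x^104 in 1/(1-x^1) · 1/(1-x^4) · 1/(1-x^25). Case on j = number of 25-cent coins (j = 0..4); remainder r = 104 - 25j is made from {1,4} in ⌊r/4⌋+1 ways. r = 104, 79, 54, 29, 4 → 27 + 20 + 14 + 8 + 2 = 71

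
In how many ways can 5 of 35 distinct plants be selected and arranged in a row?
P(35,5) = 35!/(35-5)! = 38955840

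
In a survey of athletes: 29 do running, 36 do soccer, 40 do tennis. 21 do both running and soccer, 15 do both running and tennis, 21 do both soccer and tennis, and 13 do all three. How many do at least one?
|A∪B∪C| = 29+36+40-21-15-21+13 = 61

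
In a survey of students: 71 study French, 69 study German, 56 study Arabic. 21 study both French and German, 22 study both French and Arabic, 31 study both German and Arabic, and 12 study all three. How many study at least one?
|A∪B∪C| = 71+69+56-21-22-31+12 = 134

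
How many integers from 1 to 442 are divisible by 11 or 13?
⌊442/11⌋ + ⌊442/13⌋ - ⌊442/143⌋ = 40 + 34 - 3 = 71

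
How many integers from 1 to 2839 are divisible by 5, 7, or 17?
⌊2839/5⌋+⌊2839/7⌋+⌊2839/17⌋ - ⌊2839/35⌋-⌊2839/85⌋-⌊2839/119⌋ + ⌊2839/595⌋ = 567+405+167 - 81-33-23 + 4 = 1006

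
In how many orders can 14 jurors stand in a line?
14! = 87178291200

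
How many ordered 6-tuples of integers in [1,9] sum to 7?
Coefficient of x^7 in (x + x² + ... + x^9)^6. By inclusion-exclusion on dice exceeding 9: Σ_j (-1)^j C(6,j)·C(7-1-9j, 5) = C(6,0)·C(6,5) = 1·6 = 6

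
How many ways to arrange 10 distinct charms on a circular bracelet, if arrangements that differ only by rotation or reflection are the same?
(10-1)!/2 = 362880/2 = 181440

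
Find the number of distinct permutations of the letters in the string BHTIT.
5! / (2! × 1! × 1! × 1!) = 60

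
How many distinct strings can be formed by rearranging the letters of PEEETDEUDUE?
11! / (2! × 2! × 5! × 1! × 1!) = 83160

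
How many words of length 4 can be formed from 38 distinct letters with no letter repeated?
P(38,4) = 38!/(38-4)! = 1771560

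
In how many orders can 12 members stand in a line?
12! = 479001600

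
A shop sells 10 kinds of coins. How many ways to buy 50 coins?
C(50+10-1, 10-1) = C(59, 9) = 12565671261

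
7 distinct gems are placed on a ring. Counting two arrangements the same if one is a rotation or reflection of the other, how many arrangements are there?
(7-1)!/2 = 720/2 = 360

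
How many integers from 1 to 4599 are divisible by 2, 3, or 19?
⌊4599/2⌋+⌊4599/3⌋+⌊4599/19⌋ - ⌊4599/6⌋-⌊4599/38⌋-⌊4599/57⌋ + ⌊4599/114⌋ = 2299+1533+242 - 766-121-80 + 40 = 3147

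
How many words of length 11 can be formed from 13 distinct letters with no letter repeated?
P(13,11) = 13!/(13-11)! = 3113510400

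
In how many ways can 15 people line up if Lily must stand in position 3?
Fix one position: (15-1)! = 87178291200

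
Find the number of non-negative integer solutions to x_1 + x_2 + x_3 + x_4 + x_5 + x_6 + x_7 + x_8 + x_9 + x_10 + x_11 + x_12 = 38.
C(38+12-1, 12-1) = C(49, 11) = 29135916264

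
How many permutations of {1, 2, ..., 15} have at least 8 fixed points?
Exactly j fixed points: C(15,j)·!(15-j); sum over j ≥ 8 (derangement numbers via !m = (m-1)·(!(m-1) + !(m-2)): !0..!7 = 1, 0, 1, 2, 9, 44, 265, 1854). Σ_{j=8}^{15} C(15,j)·!(15-j) = C(15,8)·!7 + C(15,9)·!6 + C(15,10)·!5 + C(15,11)·!4 + C(15,12)·!3 + C(15,13)·!2 + C(15,14)·!1 + C(15,15)·!0 = 6435·1854 + 5005·265 + 3003·44 + 1365·9 + 455·2 + 105·1 + 15·0 + 1·1 = 13402248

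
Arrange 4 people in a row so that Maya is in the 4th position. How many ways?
Fix one position: (4-1)! = 6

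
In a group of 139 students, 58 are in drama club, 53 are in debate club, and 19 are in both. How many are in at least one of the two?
|A∪B| = |A| + |B| - |A∩B| = 58 + 53 - 19 = 92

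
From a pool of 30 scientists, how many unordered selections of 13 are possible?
C(30,13) = 30!/(13!×17!) = 119759850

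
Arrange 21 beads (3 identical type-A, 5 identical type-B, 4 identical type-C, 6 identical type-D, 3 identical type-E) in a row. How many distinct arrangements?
21! / (3! × 5! × 4! × 6! × 3!) = 684410126400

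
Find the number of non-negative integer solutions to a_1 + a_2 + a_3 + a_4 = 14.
C(14+4-1, 4-1) = C(17, 3) = 680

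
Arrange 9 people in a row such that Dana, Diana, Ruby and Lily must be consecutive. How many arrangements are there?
Treat the 4 as one block: (9-4+1)! × 4! = 720 × 24 = 17280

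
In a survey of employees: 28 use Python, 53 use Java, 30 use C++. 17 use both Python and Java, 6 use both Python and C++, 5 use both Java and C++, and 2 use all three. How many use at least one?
|A∪B∪C| = 28+53+30-17-6-5+2 = 85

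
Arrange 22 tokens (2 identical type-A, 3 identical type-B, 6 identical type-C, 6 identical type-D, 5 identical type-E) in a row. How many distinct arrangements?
22! / (2! × 3! × 6! × 6! × 5!) = 1505702278080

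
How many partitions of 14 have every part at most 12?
Let r_j(i) = number of partitions of i into parts ≤ j, for i = 0..14. r_1(i) = 1 for all i; r_j(i) = r_{j-1}(i) + r_j(i-j). Rows j = 2..12: ≤2: 1 1 2 2 3 3 4 4 5 5 6 6 7 7 8; ≤3: 1 1 2 3 4 5 7 8 10 12 14 16 19 21 24; ≤4: 1 1 2 3 5 6 9 11 15 18 23 27 34 39 47; ≤5: 1 1 2 3 5 7 10 13 18 23 30 37 47 57 70; ≤6: 1 1 2 3 5 7 11 14 20 26 35 44 58 71 90; ≤7: 1 1 2 3 5 7 11 15 21 28 38 49 65 82 105; ≤8: 1 1 2 3 5 7 11 15 22 29 40 52 70 89 116; ≤9: 1 1 2 3 5 7 11 15 22 30 41 54 73 94 123; ≤10: 1 1 2 3 5 7 11 15 22 30 42 55 75 97 128; ≤11: 1 1 2 3 5 7 11 15 22 30 42 56 76 99 131; ≤12: 1 1 2 3 5 7 11 15 22 30 42 56 77 100 133. r_12(14) = 133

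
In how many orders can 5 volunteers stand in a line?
5! = 120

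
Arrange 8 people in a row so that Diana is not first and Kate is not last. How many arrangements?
By inclusion-exclusion: 8! - 2×(8-1)! + (8-2)! = 40320 - 10080 + 720 = 30960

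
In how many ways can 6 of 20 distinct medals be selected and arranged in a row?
P(20,6) = 20!/(20-6)! = 27907200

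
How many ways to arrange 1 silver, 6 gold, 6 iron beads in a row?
13! / (1! × 6! × 6!) = 12012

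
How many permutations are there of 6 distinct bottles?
6! = 720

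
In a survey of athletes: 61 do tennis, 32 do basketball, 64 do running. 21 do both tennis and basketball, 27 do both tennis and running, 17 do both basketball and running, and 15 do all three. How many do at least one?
|A∪B∪C| = 61+32+64-21-27-17+15 = 107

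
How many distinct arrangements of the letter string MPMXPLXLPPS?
11! / (2! × 4! × 2! × 1! × 2!) = 207900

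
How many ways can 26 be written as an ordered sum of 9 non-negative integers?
C(26+9-1, 9-1) = C(34, 8) = 18156204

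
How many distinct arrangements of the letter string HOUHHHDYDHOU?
12! / (2! × 5! × 1! × 2! × 2!) = 498960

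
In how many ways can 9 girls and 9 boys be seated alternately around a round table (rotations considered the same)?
Fix one of the girls: (9-1)! ways for the remaining girls, × 9! ways for the boys = 40320 × 362880 = 14631321600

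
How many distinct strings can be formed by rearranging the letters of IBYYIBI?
7! / (2! × 2! × 3!) = 210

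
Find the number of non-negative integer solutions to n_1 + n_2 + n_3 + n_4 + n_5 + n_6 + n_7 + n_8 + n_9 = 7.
C(7+9-1, 9-1) = C(15, 8) = 6435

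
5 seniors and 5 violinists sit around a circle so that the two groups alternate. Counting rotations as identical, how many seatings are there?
Fix one of the seniors: (5-1)! ways for the remaining seniors, × 5! ways for the violinists = 24 × 120 = 2880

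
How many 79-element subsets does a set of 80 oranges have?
C(80,79) = 80!/(79!×1!) = 80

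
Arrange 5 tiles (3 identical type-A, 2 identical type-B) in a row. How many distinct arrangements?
5! / (3! × 2!) = 10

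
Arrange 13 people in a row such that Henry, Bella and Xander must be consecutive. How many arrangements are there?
Treat the 3 as one block: (13-3+1)! × 3! = 39916800 × 6 = 239500800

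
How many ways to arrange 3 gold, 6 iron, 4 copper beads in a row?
13! / (3! × 6! × 4!) = 60060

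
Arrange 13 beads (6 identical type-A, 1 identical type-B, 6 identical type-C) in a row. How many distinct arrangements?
13! / (6! × 1! × 6!) = 12012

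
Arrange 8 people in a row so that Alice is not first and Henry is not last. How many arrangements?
By inclusion-exclusion: 8! - 2×(8-1)! + (8-2)! = 40320 - 10080 + 720 = 30960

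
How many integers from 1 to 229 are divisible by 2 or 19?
⌊229/2⌋ + ⌊229/19⌋ - ⌊229/38⌋ = 114 + 12 - 6 = 120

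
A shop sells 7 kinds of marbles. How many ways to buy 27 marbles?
C(27+7-1, 7-1) = C(33, 6) = 1107568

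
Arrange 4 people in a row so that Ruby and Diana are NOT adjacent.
Total - adjacent = 4! - (4-1)!×2 = 24 - 12 = 12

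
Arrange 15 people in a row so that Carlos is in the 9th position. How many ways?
Fix one position: (15-1)! = 87178291200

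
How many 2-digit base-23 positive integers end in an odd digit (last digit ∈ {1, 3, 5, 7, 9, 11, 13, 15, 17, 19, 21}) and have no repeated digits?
Last∈{1,3,5,7,9,11,13,15,17,19,21}. Last=0: 0. Last nonzero: 11×21×P(21,0) = 231. Total = 231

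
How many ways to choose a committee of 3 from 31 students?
C(31,3) = 31!/(3!×28!) = 4495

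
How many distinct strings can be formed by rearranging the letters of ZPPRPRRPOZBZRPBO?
16! / (4! × 2! × 2! × 5! × 3!) = 302702400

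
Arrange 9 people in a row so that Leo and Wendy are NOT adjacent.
Total - adjacent = 9! - (9-1)!×2 = 362880 - 80640 = 282240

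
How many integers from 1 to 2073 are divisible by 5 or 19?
⌊2073/5⌋ + ⌊2073/19⌋ - ⌊2073/95⌋ = 414 + 109 - 21 = 502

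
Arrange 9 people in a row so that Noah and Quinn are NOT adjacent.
Total - adjacent = 9! - (9-1)!×2 = 362880 - 80640 = 282240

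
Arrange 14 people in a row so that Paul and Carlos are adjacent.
Treat as block: (14-1)! × 2! = 6227020800 × 2 = 12454041600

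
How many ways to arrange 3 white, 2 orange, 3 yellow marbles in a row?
8! / (3! × 2! × 3!) = 560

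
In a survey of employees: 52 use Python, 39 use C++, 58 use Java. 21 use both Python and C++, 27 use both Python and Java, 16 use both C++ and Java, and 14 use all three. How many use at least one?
|A∪B∪C| = 52+39+58-21-27-16+14 = 99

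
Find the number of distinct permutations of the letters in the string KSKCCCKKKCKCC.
13! / (1! × 6! × 6!) = 12012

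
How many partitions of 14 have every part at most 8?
Let r_j(i) = number of partitions of i into parts ≤ j, for i = 0..14. r_1(i) = 1 for all i; r_j(i) = r_{j-1}(i) + r_j(i-j). Rows j = 2..8: ≤2: 1 1 2 2 3 3 4 4 5 5 6 6 7 7 8; ≤3: 1 1 2 3 4 5 7 8 10 12 14 16 19 21 24; ≤4: 1 1 2 3 5 6 9 11 15 18 23 27 34 39 47; ≤5: 1 1 2 3 5 7 10 13 18 23 30 37 47 57 70; ≤6: 1 1 2 3 5 7 11 14 20 26 35 44 58 71 90; ≤7: 1 1 2 3 5 7 11 15 21 28 38 49 65 82 105; ≤8: 1 1 2 3 5 7 11 15 22 29 40 52 70 89 116. r_8(14) = 116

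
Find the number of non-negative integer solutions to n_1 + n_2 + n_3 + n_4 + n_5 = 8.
C(8+5-1, 5-1) = C(12, 4) = 495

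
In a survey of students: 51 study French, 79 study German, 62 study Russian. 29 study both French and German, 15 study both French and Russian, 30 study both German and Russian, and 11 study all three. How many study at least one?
|A∪B∪C| = 51+79+62-29-15-30+11 = 129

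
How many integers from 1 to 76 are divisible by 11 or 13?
⌊76/11⌋ + ⌊76/13⌋ - ⌊76/143⌋ = 6 + 5 - 0 = 11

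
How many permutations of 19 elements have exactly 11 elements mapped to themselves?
Choose the 11 fixed points C(19,11) = 75582, derange the rest: !8 = Σ_{j=0}^{8} (-1)^j·8!/j! = 40320 - 40320 + 20160 - 6720 + 1680 - 336 + 56 - 8 + 1 = 14833. Product = 75582 × 14833 = 1121107806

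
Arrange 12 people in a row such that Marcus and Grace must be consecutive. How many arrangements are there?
Treat the 2 as one block: (12-2+1)! × 2! = 39916800 × 2 = 79833600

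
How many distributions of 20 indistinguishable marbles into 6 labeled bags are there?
C(20+6-1, 6-1) = C(25, 5) = 53130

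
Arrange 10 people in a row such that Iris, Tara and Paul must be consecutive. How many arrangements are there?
Treat the 3 as one block: (10-3+1)! × 3! = 40320 × 6 = 241920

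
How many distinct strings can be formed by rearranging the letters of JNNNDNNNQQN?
11! / (1! × 1! × 7! × 2!) = 3960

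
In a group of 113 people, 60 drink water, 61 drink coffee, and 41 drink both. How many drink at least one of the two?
|A∪B| = |A| + |B| - |A∩B| = 60 + 61 - 41 = 80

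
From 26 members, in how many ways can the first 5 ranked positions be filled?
P(26,5) = 26!/(26-5)! = 7893600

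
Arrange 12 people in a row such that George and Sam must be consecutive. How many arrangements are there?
Treat the 2 as one block: (12-2+1)! × 2! = 39916800 × 2 = 79833600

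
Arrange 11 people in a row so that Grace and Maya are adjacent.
Treat as block: (11-1)! × 2! = 3628800 × 2 = 7257600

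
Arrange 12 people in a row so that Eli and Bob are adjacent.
Treat as block: (12-1)! × 2! = 39916800 × 2 = 79833600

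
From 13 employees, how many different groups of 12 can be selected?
C(13,12) = 13!/(12!×1!) = 13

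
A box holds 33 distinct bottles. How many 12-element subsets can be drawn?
C(33,12) = 33!/(12!×21!) = 354817320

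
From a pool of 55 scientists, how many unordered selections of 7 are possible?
C(55,7) = 55!/(7!×48!) = 202927725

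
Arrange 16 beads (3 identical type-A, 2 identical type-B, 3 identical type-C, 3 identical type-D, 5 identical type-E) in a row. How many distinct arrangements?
16! / (3! × 2! × 3! × 3! × 5!) = 403603200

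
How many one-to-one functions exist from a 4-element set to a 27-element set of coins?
P(27,4) = 27!/(27-4)! = 421200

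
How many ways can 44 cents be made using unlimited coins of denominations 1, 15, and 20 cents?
Coefficient of x^44 in 1/(1-x^1) · 1/(1-x^15) · 1/(1-x^20). Case on j = number of 20-cent coins (j = 0..2); remainder r = 44 - 20j is made from {1,15} in ⌊r/15⌋+1 ways. r = 44, 24, 4 → 3 + 2 + 1 = 6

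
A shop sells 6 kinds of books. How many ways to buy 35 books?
C(35+6-1, 6-1) = C(40, 5) = 658008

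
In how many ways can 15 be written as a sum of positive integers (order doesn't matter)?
Pentagonal recurrence p(n) = p(n-1) + p(n-2) - p(n-5) - p(n-7) + p(n-12) + p(n-15) - ... gives p(0..14) = 1, 1, 2, 3, 5, 7, 11, 15, 22, 30, 42, 56, 77, 101, 135. p(15) = p(14) + p(13) - p(10) - p(8) + p(3) + p(0) = 135 + 101 - 42 - 22 + 3 + 1 = 176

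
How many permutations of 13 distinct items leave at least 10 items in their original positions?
Exactly j fixed points: C(13,j)·!(13-j); sum over j ≥ 10 (derangement numbers via !m = (m-1)·(!(m-1) + !(m-2)): !0..!3 = 1, 0, 1, 2). Σ_{j=10}^{13} C(13,j)·!(13-j) = C(13,10)·!3 + C(13,11)·!2 + C(13,12)·!1 + C(13,13)·!0 = 286·2 + 78·1 + 13·0 + 1·1 = 651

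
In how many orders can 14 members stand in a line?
14! = 87178291200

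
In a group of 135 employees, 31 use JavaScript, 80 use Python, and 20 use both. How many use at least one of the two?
|A∪B| = |A| + |B| - |A∩B| = 31 + 80 - 20 = 91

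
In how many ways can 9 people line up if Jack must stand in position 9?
Fix one position: (9-1)! = 40320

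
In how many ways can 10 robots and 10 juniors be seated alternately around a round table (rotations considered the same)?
Fix one of the robots: (10-1)! ways for the remaining robots, × 10! ways for the juniors = 362880 × 3628800 = 1316818944000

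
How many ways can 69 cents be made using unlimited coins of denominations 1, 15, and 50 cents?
Coefficient of x^69 in 1/(1-x^1) · 1/(1-x^15) · 1/(1-x^50). Case on j = number of 50-cent coins (j = 0..1); remainder r = 69 - 50j is made from {1,15} in ⌊r/15⌋+1 ways. r = 69, 19 → 5 + 2 = 7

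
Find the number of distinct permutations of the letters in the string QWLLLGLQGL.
10! / (2! × 5! × 2! × 1!) = 7560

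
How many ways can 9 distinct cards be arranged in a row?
9! = 362880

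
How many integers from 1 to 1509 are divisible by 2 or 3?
⌊1509/2⌋ + ⌊1509/3⌋ - ⌊1509/6⌋ = 754 + 503 - 251 = 1006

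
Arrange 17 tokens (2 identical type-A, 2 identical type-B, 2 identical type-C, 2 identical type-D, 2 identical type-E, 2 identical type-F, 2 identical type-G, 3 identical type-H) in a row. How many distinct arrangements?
17! / (2! × 2! × 2! × 2! × 2! × 2! × 2! × 3!) = 463134672000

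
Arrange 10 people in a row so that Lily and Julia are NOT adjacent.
Total - adjacent = 10! - (10-1)!×2 = 3628800 - 725760 = 2903040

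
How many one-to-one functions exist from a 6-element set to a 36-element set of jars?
P(36,6) = 36!/(36-6)! = 1402410240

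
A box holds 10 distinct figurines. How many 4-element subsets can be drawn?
C(10,4) = 10!/(4!×6!) = 210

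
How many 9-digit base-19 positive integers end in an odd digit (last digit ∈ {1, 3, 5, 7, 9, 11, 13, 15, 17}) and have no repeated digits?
Last∈{1,3,5,7,9,11,13,15,17}. Last=0: 0. Last nonzero: 9×17×P(17,7) = 14996741760. Total = 14996741760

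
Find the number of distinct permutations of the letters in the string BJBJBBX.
7! / (2! × 1! × 4!) = 105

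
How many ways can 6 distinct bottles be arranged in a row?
6! = 720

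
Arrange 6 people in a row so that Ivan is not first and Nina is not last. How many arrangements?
By inclusion-exclusion: 6! - 2×(6-1)! + (6-2)! = 720 - 240 + 24 = 504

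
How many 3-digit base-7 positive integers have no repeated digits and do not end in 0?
Last digit: 6 nonzero choices. First digit: 5 (nonzero, ≠last). Middle 1: P(5,1) = 5. Total = 150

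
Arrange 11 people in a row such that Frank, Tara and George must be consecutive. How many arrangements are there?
Treat the 3 as one block: (11-3+1)! × 3! = 362880 × 6 = 2177280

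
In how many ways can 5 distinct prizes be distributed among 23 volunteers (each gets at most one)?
P(23,5) = 23!/(23-5)! = 4037880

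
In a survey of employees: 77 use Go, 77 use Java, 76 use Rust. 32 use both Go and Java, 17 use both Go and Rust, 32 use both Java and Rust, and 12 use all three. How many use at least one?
|A∪B∪C| = 77+77+76-32-17-32+12 = 161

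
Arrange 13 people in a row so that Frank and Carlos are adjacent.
Treat as block: (13-1)! × 2! = 479001600 × 2 = 958003200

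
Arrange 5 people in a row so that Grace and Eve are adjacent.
Treat as block: (5-1)! × 2! = 24 × 2 = 48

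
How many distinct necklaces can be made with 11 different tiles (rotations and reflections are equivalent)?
(11-1)!/2 = 3628800/2 = 1814400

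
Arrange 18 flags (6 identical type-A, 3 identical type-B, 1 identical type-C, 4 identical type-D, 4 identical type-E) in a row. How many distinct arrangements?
18! / (6! × 3! × 1! × 4! × 4!) = 2572970400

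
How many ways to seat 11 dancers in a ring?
Circular: fix one position, arrange the rest. (11-1)! = 3628800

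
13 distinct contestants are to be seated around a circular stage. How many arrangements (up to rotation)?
Circular: fix one position, arrange the rest. (13-1)! = 479001600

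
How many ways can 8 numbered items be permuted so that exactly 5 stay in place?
Choose the 5 fixed points C(8,5) = 56, derange the rest: !3 = Σ_{j=0}^{3} (-1)^j·3!/j! = 6 - 6 + 3 - 1 = 2. Product = 56 × 2 = 112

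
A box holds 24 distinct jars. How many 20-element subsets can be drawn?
C(24,20) = 24!/(20!×4!) = 10626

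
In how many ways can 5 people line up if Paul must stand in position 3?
Fix one position: (5-1)! = 24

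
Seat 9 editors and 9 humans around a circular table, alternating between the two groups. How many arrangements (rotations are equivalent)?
Fix one of the editors: (9-1)! ways for the remaining editors, × 9! ways for the humans = 40320 × 362880 = 14631321600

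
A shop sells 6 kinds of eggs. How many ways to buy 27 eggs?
C(27+6-1, 6-1) = C(32, 5) = 201376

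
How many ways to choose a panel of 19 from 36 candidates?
C(36,19) = 36!/(19!×17!) = 8597496600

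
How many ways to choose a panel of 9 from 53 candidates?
C(53,9) = 53!/(9!×44!) = 4431613550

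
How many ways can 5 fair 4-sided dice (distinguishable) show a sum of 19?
Coefficient of x^19 in (x + x² + ... + x^4)^5. By inclusion-exclusion on dice exceeding 4: Σ_j (-1)^j C(5,j)·C(19-1-4j, 4) = C(5,0)·C(18,4) - C(5,1)·C(14,4) + C(5,2)·C(10,4) - C(5,3)·C(6,4) = 1·3060 - 5·1001 + 10·210 - 10·15 = 5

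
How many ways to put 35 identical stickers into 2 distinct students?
C(35+2-1, 2-1) = C(36, 1) = 36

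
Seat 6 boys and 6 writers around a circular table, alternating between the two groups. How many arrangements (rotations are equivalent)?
Fix one of the boys: (6-1)! ways for the remaining boys, × 6! ways for the writers = 120 × 720 = 86400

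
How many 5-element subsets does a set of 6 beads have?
C(6,5) = 6!/(5!×1!) = 6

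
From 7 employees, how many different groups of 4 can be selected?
C(7,4) = 7!/(4!×3!) = 35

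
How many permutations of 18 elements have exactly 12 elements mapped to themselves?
Choose the 12 fixed points C(18,12) = 18564, derange the rest: !6 = Σ_{j=0}^{6} (-1)^j·6!/j! = 720 - 720 + 360 - 120 + 30 - 6 + 1 = 265. Product = 18564 × 265 = 4919460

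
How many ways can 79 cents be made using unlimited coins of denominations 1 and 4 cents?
Coefficient of x^79 in 1/(1-x^1) · 1/(1-x^4). Use j coins of 4 for j = 0..⌊79/4⌋ = 19, the rest in 1s: 19 + 1 = 20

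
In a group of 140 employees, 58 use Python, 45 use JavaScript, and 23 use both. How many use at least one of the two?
|A∪B| = |A| + |B| - |A∩B| = 58 + 45 - 23 = 80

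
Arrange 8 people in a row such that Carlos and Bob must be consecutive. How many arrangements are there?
Treat the 2 as one block: (8-2+1)! × 2! = 5040 × 2 = 10080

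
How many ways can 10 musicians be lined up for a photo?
10! = 3628800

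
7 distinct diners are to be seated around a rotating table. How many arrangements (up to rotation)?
Circular: fix one position, arrange the rest. (7-1)! = 720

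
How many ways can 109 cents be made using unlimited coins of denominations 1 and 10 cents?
Coefficient of x^109 in 1/(1-x^1) · 1/(1-x^10). Use j coins of 10 for j = 0..⌊109/10⌋ = 10, the rest in 1s: 10 + 1 = 11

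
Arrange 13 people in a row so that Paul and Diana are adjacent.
Treat as block: (13-1)! × 2! = 479001600 × 2 = 958003200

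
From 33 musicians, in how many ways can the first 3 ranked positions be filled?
P(33,3) = 33!/(33-3)! = 32736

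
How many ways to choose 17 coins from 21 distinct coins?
C(21,17) = 21!/(17!×4!) = 5985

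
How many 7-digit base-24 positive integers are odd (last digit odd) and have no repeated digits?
Last∈{1,3,5,7,9,11,13,15,17,19,21,23}. Last=0: 0. Last nonzero: 12×22×P(22,5) = 834261120. Total = 834261120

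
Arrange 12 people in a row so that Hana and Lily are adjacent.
Treat as block: (12-1)! × 2! = 39916800 × 2 = 79833600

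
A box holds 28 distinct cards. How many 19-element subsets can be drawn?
C(28,19) = 28!/(19!×9!) = 6906900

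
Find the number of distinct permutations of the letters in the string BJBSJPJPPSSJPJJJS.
17! / (4! × 4! × 7! × 2!) = 61261200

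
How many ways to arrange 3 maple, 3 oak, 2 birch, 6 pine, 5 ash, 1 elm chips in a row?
20! / (3! × 3! × 2! × 6! × 5! × 1!) = 391091500800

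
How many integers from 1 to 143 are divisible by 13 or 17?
⌊143/13⌋ + ⌊143/17⌋ - ⌊143/221⌋ = 11 + 8 - 0 = 19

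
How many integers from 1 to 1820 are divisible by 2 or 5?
⌊1820/2⌋ + ⌊1820/5⌋ - ⌊1820/10⌋ = 910 + 364 - 182 = 1092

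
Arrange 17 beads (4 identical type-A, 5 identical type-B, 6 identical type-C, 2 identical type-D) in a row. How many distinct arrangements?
17! / (4! × 5! × 6! × 2!) = 85765680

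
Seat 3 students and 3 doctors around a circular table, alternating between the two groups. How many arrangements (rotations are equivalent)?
Fix one of the students: (3-1)! ways for the remaining students, × 3! ways for the doctors = 2 × 6 = 12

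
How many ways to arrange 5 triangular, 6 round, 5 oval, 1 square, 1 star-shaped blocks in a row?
18! / (5! × 6! × 5! × 1! × 1!) = 617512896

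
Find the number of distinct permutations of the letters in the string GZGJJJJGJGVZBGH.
15! / (2! × 5! × 5! × 1! × 1! × 1!) = 45405360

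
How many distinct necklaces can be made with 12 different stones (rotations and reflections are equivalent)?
(12-1)!/2 = 39916800/2 = 19958400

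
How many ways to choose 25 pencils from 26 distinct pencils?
C(26,25) = 26!/(25!×1!) = 26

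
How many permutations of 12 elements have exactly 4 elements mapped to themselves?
Choose the 4 fixed points C(12,4) = 495, derange the rest: !8 = Σ_{j=0}^{8} (-1)^j·8!/j! = 40320 - 40320 + 20160 - 6720 + 1680 - 336 + 56 - 8 + 1 = 14833. Product = 495 × 14833 = 7342335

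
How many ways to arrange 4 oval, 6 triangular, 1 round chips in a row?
11! / (4! × 6! × 1!) = 2310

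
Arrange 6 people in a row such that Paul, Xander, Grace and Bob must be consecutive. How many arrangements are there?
Treat the 4 as one block: (6-4+1)! × 4! = 6 × 24 = 144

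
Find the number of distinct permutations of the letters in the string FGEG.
4! / (1! × 1! × 2!) = 12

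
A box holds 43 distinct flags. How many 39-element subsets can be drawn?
C(43,39) = 43!/(39!×4!) = 123410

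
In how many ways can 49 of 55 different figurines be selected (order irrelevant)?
C(55,49) = 55!/(49!×6!) = 28989675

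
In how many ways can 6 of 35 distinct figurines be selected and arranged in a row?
P(35,6) = 35!/(35-6)! = 1168675200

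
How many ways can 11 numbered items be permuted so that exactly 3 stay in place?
Choose the 3 fixed points C(11,3) = 165, derange the rest: !8 = Σ_{j=0}^{8} (-1)^j·8!/j! = 40320 - 40320 + 20160 - 6720 + 1680 - 336 + 56 - 8 + 1 = 14833. Product = 165 × 14833 = 2447445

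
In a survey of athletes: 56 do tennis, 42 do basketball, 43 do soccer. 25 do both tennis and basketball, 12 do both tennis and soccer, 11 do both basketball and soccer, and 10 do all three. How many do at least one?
|A∪B∪C| = 56+42+43-25-12-11+10 = 103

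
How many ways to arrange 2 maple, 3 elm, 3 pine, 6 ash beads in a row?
14! / (2! × 3! × 3! × 6!) = 1681680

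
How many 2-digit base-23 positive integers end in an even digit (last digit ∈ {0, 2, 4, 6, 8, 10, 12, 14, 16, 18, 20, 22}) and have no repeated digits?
Last∈{0,2,4,6,8,10,12,14,16,18,20,22}. Last=0: 22. Last nonzero: 11×21×P(21,0) = 231. Total = 253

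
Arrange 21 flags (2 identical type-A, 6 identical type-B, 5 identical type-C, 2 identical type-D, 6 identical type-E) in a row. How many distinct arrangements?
21! / (2! × 6! × 5! × 2! × 6!) = 205323037920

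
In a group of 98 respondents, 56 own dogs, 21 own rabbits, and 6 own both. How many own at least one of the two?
|A∪B| = |A| + |B| - |A∩B| = 56 + 21 - 6 = 71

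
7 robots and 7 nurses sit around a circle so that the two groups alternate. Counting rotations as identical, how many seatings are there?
Fix one of the robots: (7-1)! ways for the remaining robots, × 7! ways for the nurses = 720 × 5040 = 3628800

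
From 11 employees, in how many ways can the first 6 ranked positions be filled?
P(11,6) = 11!/(11-6)! = 332640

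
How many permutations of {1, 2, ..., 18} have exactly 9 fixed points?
Choose the 9 fixed points C(18,9) = 48620, derange the rest: !9 = Σ_{j=0}^{9} (-1)^j·9!/j! = 362880 - 362880 + 181440 - 60480 + 15120 - 3024 + 504 - 72 + 9 - 1 = 133496. Product = 48620 × 133496 = 6490575520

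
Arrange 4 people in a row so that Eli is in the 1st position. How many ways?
Fix one position: (4-1)! = 6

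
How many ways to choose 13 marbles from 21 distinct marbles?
C(21,13) = 21!/(13!×8!) = 203490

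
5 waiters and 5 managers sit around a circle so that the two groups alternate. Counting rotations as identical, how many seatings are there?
Fix one of the waiters: (5-1)! ways for the remaining waiters, × 5! ways for the managers = 24 × 120 = 2880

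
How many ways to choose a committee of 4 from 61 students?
C(61,4) = 61!/(4!×57!) = 521855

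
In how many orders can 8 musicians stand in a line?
8! = 40320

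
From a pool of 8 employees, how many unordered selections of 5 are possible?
C(8,5) = 8!/(5!×3!) = 56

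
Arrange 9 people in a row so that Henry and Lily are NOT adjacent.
Total - adjacent = 9! - (9-1)!×2 = 362880 - 80640 = 282240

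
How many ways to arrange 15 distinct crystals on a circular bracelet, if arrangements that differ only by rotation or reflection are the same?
(15-1)!/2 = 87178291200/2 = 43589145600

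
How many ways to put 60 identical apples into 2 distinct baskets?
C(60+2-1, 2-1) = C(61, 1) = 61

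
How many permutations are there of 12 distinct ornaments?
12! = 479001600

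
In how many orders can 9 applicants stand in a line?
9! = 362880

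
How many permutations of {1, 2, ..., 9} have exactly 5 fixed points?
Choose the 5 fixed points C(9,5) = 126, derange the rest: !4 = Σ_{j=0}^{4} (-1)^j·4!/j! = 24 - 24 + 12 - 4 + 1 = 9. Product = 126 × 9 = 1134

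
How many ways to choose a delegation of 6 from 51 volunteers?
C(51,6) = 51!/(6!×45!) = 18009460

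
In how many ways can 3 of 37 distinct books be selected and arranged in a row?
P(37,3) = 37!/(37-3)! = 46620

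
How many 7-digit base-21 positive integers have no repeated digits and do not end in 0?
Last digit: 20 nonzero choices. First digit: 19 (nonzero, ≠last). Middle 5: P(19,5) = 1395360. Total = 530236800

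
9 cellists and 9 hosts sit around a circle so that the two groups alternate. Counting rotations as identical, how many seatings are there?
Fix one of the cellists: (9-1)! ways for the remaining cellists, × 9! ways for the hosts = 40320 × 362880 = 14631321600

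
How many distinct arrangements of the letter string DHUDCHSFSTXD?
12! / (2! × 1! × 2! × 1! × 1! × 1! × 3! × 1!) = 19958400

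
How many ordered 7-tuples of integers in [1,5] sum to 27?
Coefficient of x^27 in (x + x² + ... + x^5)^7. By inclusion-exclusion on dice exceeding 5: Σ_j (-1)^j C(7,j)·C(27-1-5j, 6) = C(7,0)·C(26,6) - C(7,1)·C(21,6) + C(7,2)·C(16,6) - C(7,3)·C(11,6) + C(7,4)·C(6,6) = 1·230230 - 7·54264 + 21·8008 - 35·462 + 35·1 = 2415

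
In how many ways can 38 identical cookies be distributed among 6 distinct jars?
C(38+6-1, 6-1) = C(43, 5) = 962598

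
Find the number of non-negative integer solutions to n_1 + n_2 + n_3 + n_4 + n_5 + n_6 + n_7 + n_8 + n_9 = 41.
C(41+9-1, 9-1) = C(49, 8) = 450978066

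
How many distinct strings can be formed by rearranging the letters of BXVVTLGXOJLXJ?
13! / (1! × 1! × 2! × 3! × 2! × 2! × 1! × 1!) = 129729600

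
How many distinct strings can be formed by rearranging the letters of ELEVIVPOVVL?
11! / (1! × 1! × 2! × 4! × 1! × 2!) = 415800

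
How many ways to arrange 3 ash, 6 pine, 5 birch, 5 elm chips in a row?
19! / (3! × 6! × 5! × 5!) = 1955457504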